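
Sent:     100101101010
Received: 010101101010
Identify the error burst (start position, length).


XOR: 110000000000

Burst at position 0, length 2


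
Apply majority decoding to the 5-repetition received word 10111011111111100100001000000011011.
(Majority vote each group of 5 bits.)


Groups: 10111, 01111, 11111, 00100, 00100, 00000, 11011
Majority votes: 1110001

1110001


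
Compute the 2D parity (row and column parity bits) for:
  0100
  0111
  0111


Row parities: 111
Column parities: 0100

Row P: 111, Col P: 0100, Corner: 1


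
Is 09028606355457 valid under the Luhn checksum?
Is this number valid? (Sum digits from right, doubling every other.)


Luhn sum = 54
54 mod 10 = 4

Invalid (Luhn sum mod 10 = 4)


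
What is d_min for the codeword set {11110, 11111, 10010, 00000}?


Comparing all pairs, minimum distance: 1
Can detect 0 errors, correct 0 errors

1


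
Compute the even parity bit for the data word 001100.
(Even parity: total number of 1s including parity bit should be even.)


Number of 1s in data: 2
Parity bit: 0

0


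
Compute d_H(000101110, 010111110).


XOR: 010010000
Count of 1s: 2

2


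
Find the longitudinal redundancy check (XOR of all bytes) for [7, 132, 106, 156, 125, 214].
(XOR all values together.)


XOR chain: 7 ^ 132 ^ 106 ^ 156 ^ 125 ^ 214 = 222

222


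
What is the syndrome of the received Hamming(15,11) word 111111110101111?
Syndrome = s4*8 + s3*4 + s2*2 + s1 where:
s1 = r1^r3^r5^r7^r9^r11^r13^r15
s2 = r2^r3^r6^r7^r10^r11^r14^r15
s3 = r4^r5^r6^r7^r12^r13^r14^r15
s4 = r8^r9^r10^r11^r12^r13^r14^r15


s1=0, s2=1, s3=0, s4=0

Syndrome = 2 (error at position 2)


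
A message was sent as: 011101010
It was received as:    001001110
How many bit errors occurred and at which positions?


XOR: 010100100

3 error(s) at position(s): 1, 3, 6


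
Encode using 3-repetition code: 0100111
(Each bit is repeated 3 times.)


Each bit -> 3 copies

000111000000111111111


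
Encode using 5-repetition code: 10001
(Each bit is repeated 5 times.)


Each bit -> 5 copies

1111100000000000000011111


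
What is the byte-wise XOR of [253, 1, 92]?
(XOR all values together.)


XOR chain: 253 ^ 1 ^ 92 = 160

160


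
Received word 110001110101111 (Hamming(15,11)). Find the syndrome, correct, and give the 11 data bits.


Syndrome = 0: no error detected

Data: 00110101111 (no errors)


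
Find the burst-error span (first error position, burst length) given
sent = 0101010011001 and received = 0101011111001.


XOR: 0000001100000

Burst at position 6, length 2


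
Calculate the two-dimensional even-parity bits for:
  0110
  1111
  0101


Row parities: 000
Column parities: 1100

Row P: 000, Col P: 1100, Corner: 0


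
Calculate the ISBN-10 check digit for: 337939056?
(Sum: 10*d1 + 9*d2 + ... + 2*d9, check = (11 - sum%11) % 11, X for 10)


Weighted sum: 266
266 mod 11 = 2

Check digit: 9


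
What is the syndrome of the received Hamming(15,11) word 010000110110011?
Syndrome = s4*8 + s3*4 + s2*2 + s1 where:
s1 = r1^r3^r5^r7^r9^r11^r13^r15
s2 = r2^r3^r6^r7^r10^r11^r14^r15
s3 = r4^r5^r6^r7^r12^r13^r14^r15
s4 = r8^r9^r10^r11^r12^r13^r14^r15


s1=1, s2=0, s3=1, s4=1

Syndrome = 13 (error at position 13)


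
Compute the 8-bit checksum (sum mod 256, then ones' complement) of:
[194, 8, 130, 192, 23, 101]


Sum = 648 mod 256 = 136
Complement = 119

119


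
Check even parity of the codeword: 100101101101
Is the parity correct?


Number of 1s: 7

No, parity error (7 ones)


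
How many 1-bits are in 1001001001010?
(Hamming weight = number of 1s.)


Counting 1s in 1001001001010

5


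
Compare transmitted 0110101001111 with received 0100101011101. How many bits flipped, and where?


XOR: 0010000010010

3 error(s) at position(s): 2, 8, 11


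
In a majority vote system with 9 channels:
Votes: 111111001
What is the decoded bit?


Ones: 7 out of 9
Threshold: 5

1 (7/9 voted 1)


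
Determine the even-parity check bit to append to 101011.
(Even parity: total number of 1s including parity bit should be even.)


Number of 1s in data: 4
Parity bit: 0

0


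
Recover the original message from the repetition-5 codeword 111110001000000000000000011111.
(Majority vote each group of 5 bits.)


Groups: 11111, 00010, 00000, 00000, 00000, 11111
Majority votes: 100001

100001


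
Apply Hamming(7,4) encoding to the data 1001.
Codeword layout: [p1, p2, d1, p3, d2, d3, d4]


Parity bits: p1=0, p2=0, p3=1

0011001


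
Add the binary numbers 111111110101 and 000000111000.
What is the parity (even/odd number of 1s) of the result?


111111110101 = 4085
000000111000 = 56
Sum = 4141 = 1000000101101
1s count = 5

odd parity (5 ones in 1000000101101)


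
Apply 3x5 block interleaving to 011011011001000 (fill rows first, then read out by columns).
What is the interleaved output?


Matrix:
  01101
  10110
  01000
Read columns: 010101110010100

010101110010100


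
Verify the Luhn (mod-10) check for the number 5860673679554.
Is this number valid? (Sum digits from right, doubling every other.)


Luhn sum = 61
61 mod 10 = 1

Invalid (Luhn sum mod 10 = 1)


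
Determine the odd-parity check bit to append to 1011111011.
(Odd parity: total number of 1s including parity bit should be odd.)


Number of 1s in data: 8
Parity bit: 1

1


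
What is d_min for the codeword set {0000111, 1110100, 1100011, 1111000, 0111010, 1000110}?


Comparing all pairs, minimum distance: 2
Can detect 1 errors, correct 0 errors

2


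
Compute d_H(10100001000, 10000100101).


XOR: 00100101101
Count of 1s: 5

5


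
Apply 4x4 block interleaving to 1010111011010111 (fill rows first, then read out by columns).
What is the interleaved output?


Matrix:
  1010
  1110
  1101
  0111
Read columns: 1110011111010011

1110011111010011


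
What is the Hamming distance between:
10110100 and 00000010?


XOR: 10110110
Count of 1s: 5

5


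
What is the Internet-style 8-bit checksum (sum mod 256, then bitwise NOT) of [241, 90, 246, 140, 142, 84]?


Sum = 943 mod 256 = 175
Complement = 80

80


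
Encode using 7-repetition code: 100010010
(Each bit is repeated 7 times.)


Each bit -> 7 copies

111111100000000000000000000011111110000000000000011111110000000


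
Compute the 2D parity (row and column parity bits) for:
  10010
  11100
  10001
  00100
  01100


Row parities: 01010
Column parities: 10111

Row P: 01010, Col P: 10111, Corner: 0


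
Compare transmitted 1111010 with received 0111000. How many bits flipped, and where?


XOR: 1000010

2 error(s) at position(s): 0, 5


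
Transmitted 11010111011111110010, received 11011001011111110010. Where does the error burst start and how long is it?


XOR: 00001110000000000000

Burst at position 4, length 3


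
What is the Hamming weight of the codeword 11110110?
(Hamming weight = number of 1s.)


Counting 1s in 11110110

6


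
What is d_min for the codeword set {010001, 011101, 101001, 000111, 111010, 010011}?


Comparing all pairs, minimum distance: 1
Can detect 0 errors, correct 0 errors

1


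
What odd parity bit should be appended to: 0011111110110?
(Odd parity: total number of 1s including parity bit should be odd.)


Number of 1s in data: 9
Parity bit: 0

0


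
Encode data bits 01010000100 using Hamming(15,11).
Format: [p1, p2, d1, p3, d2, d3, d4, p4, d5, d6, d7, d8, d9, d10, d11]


Parity bits: p1=1, p2=1, p3=1, p4=1

110110110000100


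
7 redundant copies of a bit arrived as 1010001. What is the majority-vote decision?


Ones: 3 out of 7
Threshold: 4

0 (3/7 voted 1)


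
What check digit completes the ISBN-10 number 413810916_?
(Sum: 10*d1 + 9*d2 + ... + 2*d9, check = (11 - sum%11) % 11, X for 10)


Weighted sum: 186
186 mod 11 = 10

Check digit: 1


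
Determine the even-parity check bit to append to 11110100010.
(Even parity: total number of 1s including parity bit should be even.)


Number of 1s in data: 6
Parity bit: 0

0


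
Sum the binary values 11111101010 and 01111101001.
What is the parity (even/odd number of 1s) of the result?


11111101010 = 2026
01111101001 = 1001
Sum = 3027 = 101111010011
1s count = 8

even parity (8 ones in 101111010011)


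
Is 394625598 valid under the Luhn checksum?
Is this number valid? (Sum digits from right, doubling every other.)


Luhn sum = 44
44 mod 10 = 4

Invalid (Luhn sum mod 10 = 4)


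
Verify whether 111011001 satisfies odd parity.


Number of 1s: 6

No, parity error (6 ones)


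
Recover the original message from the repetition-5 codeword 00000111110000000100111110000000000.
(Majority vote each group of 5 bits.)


Groups: 00000, 11111, 00000, 00100, 11111, 00000, 00000
Majority votes: 0100100

0100100


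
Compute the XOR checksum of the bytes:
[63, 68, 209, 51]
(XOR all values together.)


XOR chain: 63 ^ 68 ^ 209 ^ 51 = 153

153


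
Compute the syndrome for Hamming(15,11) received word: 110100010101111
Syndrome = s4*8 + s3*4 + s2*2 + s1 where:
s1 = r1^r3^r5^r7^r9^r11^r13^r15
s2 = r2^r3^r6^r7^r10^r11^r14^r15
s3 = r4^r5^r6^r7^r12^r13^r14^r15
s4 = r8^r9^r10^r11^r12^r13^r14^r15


s1=1, s2=0, s3=1, s4=0

Syndrome = 5 (error at position 5)


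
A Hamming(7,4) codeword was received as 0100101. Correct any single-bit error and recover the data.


Syndrome = 0: no error detected

Data: 0101 (no errors)


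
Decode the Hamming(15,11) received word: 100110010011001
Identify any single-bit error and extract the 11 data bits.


Syndrome = 0: no error detected

Data: 01000011001 (no errors)


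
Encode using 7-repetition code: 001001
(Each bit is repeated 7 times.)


Each bit -> 7 copies

000000000000001111111000000000000001111111


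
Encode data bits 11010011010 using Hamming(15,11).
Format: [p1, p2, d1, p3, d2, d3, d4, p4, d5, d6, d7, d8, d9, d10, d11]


Parity bits: p1=0, p2=0, p3=0, p4=1

001010110011010


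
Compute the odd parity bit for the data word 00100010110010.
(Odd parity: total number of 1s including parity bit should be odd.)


Number of 1s in data: 5
Parity bit: 0

0


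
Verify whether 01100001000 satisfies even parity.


Number of 1s: 3

No, parity error (3 ones)


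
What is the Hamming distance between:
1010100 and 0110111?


XOR: 1100011
Count of 1s: 4

4


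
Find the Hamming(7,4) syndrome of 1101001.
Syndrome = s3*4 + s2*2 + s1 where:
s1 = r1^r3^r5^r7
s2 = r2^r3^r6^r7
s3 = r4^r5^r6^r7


s1=0, s2=0, s3=0

Syndrome = 0 (no error)


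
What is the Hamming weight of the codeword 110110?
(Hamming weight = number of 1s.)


Counting 1s in 110110

4


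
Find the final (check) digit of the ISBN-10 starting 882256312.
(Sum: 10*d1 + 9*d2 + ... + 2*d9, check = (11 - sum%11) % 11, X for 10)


Weighted sum: 261
261 mod 11 = 8

Check digit: 3


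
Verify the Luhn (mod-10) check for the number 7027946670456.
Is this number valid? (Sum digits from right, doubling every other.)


Luhn sum = 58
58 mod 10 = 8

Invalid (Luhn sum mod 10 = 8)


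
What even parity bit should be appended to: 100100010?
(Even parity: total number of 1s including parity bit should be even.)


Number of 1s in data: 3
Parity bit: 1

1


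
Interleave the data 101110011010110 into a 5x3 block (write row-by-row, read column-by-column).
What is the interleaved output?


Matrix:
  101
  110
  011
  010
  110
Read columns: 110010111110100

110010111110100


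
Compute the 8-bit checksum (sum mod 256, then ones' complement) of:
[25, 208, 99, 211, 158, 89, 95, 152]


Sum = 1037 mod 256 = 13
Complement = 242

242


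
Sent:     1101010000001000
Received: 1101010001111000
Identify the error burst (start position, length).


XOR: 0000000001110000

Burst at position 9, length 3


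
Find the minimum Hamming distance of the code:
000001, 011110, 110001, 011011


Comparing all pairs, minimum distance: 2
Can detect 1 errors, correct 0 errors

2


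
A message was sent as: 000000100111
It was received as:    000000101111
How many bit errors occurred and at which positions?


XOR: 000000001000

1 error(s) at position(s): 8


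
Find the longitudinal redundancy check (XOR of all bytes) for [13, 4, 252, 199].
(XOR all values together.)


XOR chain: 13 ^ 4 ^ 252 ^ 199 = 50

50


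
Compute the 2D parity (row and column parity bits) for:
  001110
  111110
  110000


Row parities: 110
Column parities: 000000

Row P: 110, Col P: 000000, Corner: 0


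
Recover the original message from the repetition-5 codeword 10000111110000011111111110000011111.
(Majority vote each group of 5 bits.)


Groups: 10000, 11111, 00000, 11111, 11111, 00000, 11111
Majority votes: 0101101

0101101


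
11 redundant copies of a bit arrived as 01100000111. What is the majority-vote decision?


Ones: 5 out of 11
Threshold: 6

0 (5/11 voted 1)


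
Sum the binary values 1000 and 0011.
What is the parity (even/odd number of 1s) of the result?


1000 = 8
0011 = 3
Sum = 11 = 1011
1s count = 3

odd parity (3 ones in 1011)


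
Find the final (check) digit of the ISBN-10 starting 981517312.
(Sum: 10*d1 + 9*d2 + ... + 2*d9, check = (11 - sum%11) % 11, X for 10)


Weighted sum: 265
265 mod 11 = 1

Check digit: X


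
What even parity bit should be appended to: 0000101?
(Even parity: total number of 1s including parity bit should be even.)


Number of 1s in data: 2
Parity bit: 0

0


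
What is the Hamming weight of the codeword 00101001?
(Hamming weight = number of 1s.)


Counting 1s in 00101001

3


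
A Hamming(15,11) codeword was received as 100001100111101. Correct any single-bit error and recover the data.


Syndrome = 15: error at position 15

Data: 00110111100 (corrected bit 15)


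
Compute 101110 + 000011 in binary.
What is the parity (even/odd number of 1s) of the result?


101110 = 46
000011 = 3
Sum = 49 = 110001
1s count = 3

odd parity (3 ones in 110001)


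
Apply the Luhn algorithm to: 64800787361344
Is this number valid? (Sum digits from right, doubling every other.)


Luhn sum = 64
64 mod 10 = 4

Invalid (Luhn sum mod 10 = 4)


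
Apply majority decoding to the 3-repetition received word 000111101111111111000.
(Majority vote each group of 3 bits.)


Groups: 000, 111, 101, 111, 111, 111, 000
Majority votes: 0111110

0111110


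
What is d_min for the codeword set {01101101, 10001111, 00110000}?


Comparing all pairs, minimum distance: 4
Can detect 3 errors, correct 1 errors

4


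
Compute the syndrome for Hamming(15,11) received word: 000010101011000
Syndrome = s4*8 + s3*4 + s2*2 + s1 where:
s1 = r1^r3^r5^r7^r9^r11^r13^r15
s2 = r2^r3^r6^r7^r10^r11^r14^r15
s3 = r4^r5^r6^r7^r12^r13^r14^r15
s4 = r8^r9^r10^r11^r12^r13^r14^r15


s1=0, s2=0, s3=1, s4=1

Syndrome = 12 (error at position 12)


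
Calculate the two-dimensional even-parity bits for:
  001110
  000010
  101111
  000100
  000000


Row parities: 11110
Column parities: 100111

Row P: 11110, Col P: 100111, Corner: 0


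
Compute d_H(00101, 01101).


XOR: 01000
Count of 1s: 1

1


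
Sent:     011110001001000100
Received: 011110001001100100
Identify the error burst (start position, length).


XOR: 000000000000100000

Burst at position 12, length 1


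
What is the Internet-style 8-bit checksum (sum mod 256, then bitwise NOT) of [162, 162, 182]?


Sum = 506 mod 256 = 250
Complement = 5

5


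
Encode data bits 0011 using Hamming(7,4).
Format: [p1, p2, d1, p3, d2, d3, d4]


Parity bits: p1=1, p2=0, p3=0

1000011


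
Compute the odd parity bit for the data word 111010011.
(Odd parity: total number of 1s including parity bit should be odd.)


Number of 1s in data: 6
Parity bit: 1

1


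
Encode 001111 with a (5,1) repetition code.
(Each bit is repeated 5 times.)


Each bit -> 5 copies

000000000011111111111111111111


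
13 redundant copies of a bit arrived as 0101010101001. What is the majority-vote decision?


Ones: 6 out of 13
Threshold: 7

0 (6/13 voted 1)


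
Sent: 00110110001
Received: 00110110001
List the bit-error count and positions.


XOR: 00000000000

0 errors (received matches sent)


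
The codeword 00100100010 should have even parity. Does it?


Number of 1s: 3

No, parity error (3 ones)


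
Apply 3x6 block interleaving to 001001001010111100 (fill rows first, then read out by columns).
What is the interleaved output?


Matrix:
  001001
  001010
  111100
Read columns: 001001111001010100

001001111001010100


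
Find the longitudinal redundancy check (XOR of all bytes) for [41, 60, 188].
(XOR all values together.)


XOR chain: 41 ^ 60 ^ 188 = 169

169


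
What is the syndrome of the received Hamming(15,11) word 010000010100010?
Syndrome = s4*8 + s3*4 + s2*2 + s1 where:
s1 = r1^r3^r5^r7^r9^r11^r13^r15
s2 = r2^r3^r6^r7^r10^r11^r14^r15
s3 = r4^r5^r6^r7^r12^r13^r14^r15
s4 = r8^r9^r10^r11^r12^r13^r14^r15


s1=0, s2=1, s3=1, s4=1

Syndrome = 14 (error at position 14)


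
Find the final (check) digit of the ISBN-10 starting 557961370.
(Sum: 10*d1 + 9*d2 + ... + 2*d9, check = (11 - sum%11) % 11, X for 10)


Weighted sum: 288
288 mod 11 = 2

Check digit: 9


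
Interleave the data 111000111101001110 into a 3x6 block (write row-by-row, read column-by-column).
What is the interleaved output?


Matrix:
  111000
  111101
  001110
Read columns: 110110111011001010

110110111011001010


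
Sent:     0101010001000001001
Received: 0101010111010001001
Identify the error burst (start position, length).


XOR: 0000000110010000000

Burst at position 7, length 5


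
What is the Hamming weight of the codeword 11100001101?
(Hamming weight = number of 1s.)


Counting 1s in 11100001101

6


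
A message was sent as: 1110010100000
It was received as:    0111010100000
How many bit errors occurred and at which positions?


XOR: 1001000000000

2 error(s) at position(s): 0, 3


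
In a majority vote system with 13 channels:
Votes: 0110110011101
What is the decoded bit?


Ones: 8 out of 13
Threshold: 7

1 (8/13 voted 1)


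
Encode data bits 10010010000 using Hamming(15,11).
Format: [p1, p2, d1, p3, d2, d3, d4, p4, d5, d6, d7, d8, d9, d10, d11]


Parity bits: p1=1, p2=1, p3=1, p4=1

111100110010000


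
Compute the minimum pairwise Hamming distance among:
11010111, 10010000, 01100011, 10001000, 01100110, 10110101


Comparing all pairs, minimum distance: 2
Can detect 1 errors, correct 0 errors

2


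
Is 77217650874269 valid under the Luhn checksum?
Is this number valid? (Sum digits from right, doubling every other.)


Luhn sum = 65
65 mod 10 = 5

Invalid (Luhn sum mod 10 = 5)


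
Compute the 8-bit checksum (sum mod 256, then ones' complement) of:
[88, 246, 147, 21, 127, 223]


Sum = 852 mod 256 = 84
Complement = 171

171


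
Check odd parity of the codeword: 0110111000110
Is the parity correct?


Number of 1s: 7

Yes, parity is correct (7 ones)


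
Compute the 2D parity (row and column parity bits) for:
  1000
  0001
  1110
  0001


Row parities: 1111
Column parities: 0110

Row P: 1111, Col P: 0110, Corner: 0


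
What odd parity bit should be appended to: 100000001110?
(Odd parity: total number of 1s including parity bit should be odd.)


Number of 1s in data: 4
Parity bit: 1

1


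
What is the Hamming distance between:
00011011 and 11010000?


XOR: 11001011
Count of 1s: 5

5


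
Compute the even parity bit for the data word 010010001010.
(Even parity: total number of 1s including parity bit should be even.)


Number of 1s in data: 4
Parity bit: 0

0


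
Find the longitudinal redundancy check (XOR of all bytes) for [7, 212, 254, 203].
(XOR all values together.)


XOR chain: 7 ^ 212 ^ 254 ^ 203 = 230

230


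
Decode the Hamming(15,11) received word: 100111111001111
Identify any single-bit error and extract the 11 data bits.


Syndrome = 0: no error detected

Data: 01111001111 (no errors)


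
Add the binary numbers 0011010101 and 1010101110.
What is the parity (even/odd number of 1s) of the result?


0011010101 = 213
1010101110 = 686
Sum = 899 = 1110000011
1s count = 5

odd parity (5 ones in 1110000011)


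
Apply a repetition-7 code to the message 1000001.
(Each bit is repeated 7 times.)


Each bit -> 7 copies

1111111000000000000000000000000000000000001111111


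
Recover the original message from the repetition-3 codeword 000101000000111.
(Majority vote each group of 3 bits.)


Groups: 000, 101, 000, 000, 111
Majority votes: 01001

01001


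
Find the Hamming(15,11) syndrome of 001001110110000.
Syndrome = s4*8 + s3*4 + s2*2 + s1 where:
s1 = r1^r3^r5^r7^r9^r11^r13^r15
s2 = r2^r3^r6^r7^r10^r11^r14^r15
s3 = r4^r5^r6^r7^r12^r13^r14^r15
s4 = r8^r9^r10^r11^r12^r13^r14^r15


s1=1, s2=1, s3=0, s4=1

Syndrome = 11 (error at position 11)


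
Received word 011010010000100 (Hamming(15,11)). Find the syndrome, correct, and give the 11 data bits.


Syndrome = 1: error at position 1

Data: 11000000100 (corrected bit 1)


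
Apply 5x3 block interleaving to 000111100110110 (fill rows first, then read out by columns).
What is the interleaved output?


Matrix:
  000
  111
  100
  110
  110
Read columns: 011110101101000

011110101101000


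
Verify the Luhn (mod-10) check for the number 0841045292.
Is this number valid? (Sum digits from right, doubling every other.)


Luhn sum = 35
35 mod 10 = 5

Invalid (Luhn sum mod 10 = 5)


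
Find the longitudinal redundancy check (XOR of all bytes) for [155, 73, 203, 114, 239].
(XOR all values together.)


XOR chain: 155 ^ 73 ^ 203 ^ 114 ^ 239 = 132

132


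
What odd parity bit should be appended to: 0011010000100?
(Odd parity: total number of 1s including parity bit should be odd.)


Number of 1s in data: 4
Parity bit: 1

1


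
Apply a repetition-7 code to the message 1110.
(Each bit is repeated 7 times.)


Each bit -> 7 copies

1111111111111111111110000000


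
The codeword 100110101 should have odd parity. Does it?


Number of 1s: 5

Yes, parity is correct (5 ones)


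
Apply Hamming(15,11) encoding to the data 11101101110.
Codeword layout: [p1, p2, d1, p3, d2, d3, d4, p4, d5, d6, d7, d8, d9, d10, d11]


Parity bits: p1=0, p2=0, p3=1, p4=1

001111011101110


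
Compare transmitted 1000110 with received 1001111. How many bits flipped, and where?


XOR: 0001001

2 error(s) at position(s): 3, 6


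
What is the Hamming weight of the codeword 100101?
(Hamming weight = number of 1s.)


Counting 1s in 100101

3


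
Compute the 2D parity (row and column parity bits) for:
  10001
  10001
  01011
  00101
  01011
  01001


Row parities: 001010
Column parities: 01100

Row P: 001010, Col P: 01100, Corner: 0


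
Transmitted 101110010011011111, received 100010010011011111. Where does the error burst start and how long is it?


XOR: 001100000000000000

Burst at position 2, length 2


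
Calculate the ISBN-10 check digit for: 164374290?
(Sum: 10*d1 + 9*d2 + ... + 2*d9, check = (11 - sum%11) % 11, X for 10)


Weighted sum: 214
214 mod 11 = 5

Check digit: 6


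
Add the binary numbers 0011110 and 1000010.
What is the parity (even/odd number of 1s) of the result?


0011110 = 30
1000010 = 66
Sum = 96 = 1100000
1s count = 2

even parity (2 ones in 1100000)


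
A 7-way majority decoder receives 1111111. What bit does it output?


Ones: 7 out of 7
Threshold: 4

1 (7/7 voted 1)


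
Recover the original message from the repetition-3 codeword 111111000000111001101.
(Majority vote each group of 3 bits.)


Groups: 111, 111, 000, 000, 111, 001, 101
Majority votes: 1100101

1100101


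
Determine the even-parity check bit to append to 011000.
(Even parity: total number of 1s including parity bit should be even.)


Number of 1s in data: 2
Parity bit: 0

0


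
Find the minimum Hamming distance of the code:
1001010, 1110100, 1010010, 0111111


Comparing all pairs, minimum distance: 2
Can detect 1 errors, correct 0 errors

2


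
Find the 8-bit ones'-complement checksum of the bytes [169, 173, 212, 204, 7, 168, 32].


Sum = 965 mod 256 = 197
Complement = 58

58


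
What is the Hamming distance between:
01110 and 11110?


XOR: 10000
Count of 1s: 1

1


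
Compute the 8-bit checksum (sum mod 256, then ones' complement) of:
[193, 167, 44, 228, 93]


Sum = 725 mod 256 = 213
Complement = 42

42


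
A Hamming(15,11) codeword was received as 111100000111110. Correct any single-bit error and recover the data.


Syndrome = 10: error at position 10

Data: 10000011110 (corrected bit 10)


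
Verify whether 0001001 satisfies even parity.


Number of 1s: 2

Yes, parity is correct (2 ones)


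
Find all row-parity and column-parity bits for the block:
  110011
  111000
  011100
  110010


Row parities: 0111
Column parities: 100101

Row P: 0111, Col P: 100101, Corner: 1


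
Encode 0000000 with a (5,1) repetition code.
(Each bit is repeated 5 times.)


Each bit -> 5 copies

00000000000000000000000000000000000


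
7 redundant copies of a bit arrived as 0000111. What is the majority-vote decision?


Ones: 3 out of 7
Threshold: 4

0 (3/7 voted 1)


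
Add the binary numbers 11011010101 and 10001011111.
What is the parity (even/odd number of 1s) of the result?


11011010101 = 1749
10001011111 = 1119
Sum = 2868 = 101100110100
1s count = 6

even parity (6 ones in 101100110100)


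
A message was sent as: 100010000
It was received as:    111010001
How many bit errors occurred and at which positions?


XOR: 011000001

3 error(s) at position(s): 1, 2, 8


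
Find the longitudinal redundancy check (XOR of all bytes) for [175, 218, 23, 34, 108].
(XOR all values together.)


XOR chain: 175 ^ 218 ^ 23 ^ 34 ^ 108 = 44

44


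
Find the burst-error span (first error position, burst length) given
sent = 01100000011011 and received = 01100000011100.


XOR: 00000000000111

Burst at position 11, length 3


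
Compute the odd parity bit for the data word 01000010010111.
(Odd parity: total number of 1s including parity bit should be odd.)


Number of 1s in data: 6
Parity bit: 1

1


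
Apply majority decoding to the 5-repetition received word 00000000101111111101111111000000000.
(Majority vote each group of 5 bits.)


Groups: 00000, 00010, 11111, 11101, 11111, 10000, 00000
Majority votes: 0011100

0011100


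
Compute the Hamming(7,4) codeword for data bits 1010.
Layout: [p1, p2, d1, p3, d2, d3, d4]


Parity bits: p1=1, p2=0, p3=1

1011010


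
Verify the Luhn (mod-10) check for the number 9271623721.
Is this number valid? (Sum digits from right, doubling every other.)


Luhn sum = 40
40 mod 10 = 0

Valid (Luhn sum mod 10 = 0)


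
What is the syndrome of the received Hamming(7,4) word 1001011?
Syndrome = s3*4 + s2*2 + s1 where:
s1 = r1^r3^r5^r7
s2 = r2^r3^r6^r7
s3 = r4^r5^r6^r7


s1=0, s2=0, s3=1

Syndrome = 4 (error at position 4)


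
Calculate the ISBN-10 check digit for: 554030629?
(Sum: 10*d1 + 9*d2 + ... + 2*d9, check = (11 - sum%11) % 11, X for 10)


Weighted sum: 193
193 mod 11 = 6

Check digit: 5


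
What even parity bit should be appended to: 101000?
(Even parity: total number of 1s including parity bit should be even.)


Number of 1s in data: 2
Parity bit: 0

0


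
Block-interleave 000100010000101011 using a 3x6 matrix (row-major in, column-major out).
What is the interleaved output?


Matrix:
  000100
  010000
  101011
Read columns: 001010001100001001

001010001100001001


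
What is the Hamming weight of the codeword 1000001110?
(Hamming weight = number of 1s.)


Counting 1s in 1000001110

4


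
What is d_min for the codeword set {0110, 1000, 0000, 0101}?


Comparing all pairs, minimum distance: 1
Can detect 0 errors, correct 0 errors

1


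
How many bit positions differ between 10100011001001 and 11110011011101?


XOR: 01010000010100
Count of 1s: 4

4


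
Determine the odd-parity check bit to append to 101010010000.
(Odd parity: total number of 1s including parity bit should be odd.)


Number of 1s in data: 4
Parity bit: 1

1


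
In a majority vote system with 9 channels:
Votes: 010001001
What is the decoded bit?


Ones: 3 out of 9
Threshold: 5

0 (3/9 voted 1)


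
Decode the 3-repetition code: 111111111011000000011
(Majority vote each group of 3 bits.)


Groups: 111, 111, 111, 011, 000, 000, 011
Majority votes: 1111001

1111001


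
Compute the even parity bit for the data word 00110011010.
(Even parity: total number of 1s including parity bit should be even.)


Number of 1s in data: 5
Parity bit: 1

1


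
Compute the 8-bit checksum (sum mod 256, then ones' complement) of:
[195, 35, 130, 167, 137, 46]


Sum = 710 mod 256 = 198
Complement = 57

57


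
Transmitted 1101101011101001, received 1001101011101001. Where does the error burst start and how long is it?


XOR: 0100000000000000

Burst at position 1, length 1


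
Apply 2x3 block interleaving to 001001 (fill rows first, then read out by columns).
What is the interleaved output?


Matrix:
  001
  001
Read columns: 000011

000011


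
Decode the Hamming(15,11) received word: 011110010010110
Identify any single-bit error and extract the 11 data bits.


Syndrome = 0: no error detected

Data: 11000010110 (no errors)


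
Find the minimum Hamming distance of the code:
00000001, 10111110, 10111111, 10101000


Comparing all pairs, minimum distance: 1
Can detect 0 errors, correct 0 errors

1


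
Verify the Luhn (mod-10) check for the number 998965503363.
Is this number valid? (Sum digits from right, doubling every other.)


Luhn sum = 58
58 mod 10 = 8

Invalid (Luhn sum mod 10 = 8)


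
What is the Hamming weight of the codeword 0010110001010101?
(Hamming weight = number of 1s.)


Counting 1s in 0010110001010101

7


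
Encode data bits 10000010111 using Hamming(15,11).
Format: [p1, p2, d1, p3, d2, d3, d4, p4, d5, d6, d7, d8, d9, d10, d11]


Parity bits: p1=0, p2=0, p3=1, p4=0

001100000010111


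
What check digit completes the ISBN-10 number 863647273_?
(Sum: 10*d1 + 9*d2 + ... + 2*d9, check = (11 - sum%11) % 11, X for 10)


Weighted sum: 294
294 mod 11 = 8

Check digit: 3


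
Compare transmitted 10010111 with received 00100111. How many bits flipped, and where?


XOR: 10110000

3 error(s) at position(s): 0, 2, 3


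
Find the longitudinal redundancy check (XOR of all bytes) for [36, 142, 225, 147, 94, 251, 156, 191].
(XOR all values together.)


XOR chain: 36 ^ 142 ^ 225 ^ 147 ^ 94 ^ 251 ^ 156 ^ 191 = 94

94


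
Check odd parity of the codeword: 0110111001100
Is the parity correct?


Number of 1s: 7

Yes, parity is correct (7 ones)


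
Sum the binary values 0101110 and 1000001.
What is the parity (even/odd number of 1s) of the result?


0101110 = 46
1000001 = 65
Sum = 111 = 1101111
1s count = 6

even parity (6 ones in 1101111)


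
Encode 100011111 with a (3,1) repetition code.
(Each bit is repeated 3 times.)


Each bit -> 3 copies

111000000000111111111111111


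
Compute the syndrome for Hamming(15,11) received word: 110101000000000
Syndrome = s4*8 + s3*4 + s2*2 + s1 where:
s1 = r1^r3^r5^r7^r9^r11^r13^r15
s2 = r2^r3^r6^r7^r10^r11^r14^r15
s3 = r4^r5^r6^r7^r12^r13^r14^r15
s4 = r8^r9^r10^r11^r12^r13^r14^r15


s1=1, s2=0, s3=0, s4=0

Syndrome = 1 (error at position 1)


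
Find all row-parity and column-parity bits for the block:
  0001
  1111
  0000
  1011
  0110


Row parities: 10010
Column parities: 0011

Row P: 10010, Col P: 0011, Corner: 0


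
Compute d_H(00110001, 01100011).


XOR: 01010010
Count of 1s: 3

3


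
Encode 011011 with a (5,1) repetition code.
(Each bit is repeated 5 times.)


Each bit -> 5 copies

000001111111111000001111111111


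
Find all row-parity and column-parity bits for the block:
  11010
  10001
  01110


Row parities: 101
Column parities: 00101

Row P: 101, Col P: 00101, Corner: 0


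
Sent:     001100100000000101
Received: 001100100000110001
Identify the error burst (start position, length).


XOR: 000000000000110100

Burst at position 12, length 4


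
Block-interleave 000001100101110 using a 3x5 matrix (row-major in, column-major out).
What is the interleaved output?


Matrix:
  00000
  11001
  01110
Read columns: 010011001001010

010011001001010


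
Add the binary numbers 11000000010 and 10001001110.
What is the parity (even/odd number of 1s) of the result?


11000000010 = 1538
10001001110 = 1102
Sum = 2640 = 101001010000
1s count = 4

even parity (4 ones in 101001010000)


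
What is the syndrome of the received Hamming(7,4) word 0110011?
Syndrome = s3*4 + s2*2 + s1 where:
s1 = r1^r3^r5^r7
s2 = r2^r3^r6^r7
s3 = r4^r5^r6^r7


s1=0, s2=0, s3=0

Syndrome = 0 (no error)


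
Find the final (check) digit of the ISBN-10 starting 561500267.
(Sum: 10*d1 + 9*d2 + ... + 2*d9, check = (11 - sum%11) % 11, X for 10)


Weighted sum: 187
187 mod 11 = 0

Check digit: 0


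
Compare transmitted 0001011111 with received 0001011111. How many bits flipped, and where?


XOR: 0000000000

0 errors (received matches sent)


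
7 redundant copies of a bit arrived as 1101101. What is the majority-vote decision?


Ones: 5 out of 7
Threshold: 4

1 (5/7 voted 1)


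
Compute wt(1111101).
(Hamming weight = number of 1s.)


Counting 1s in 1111101

6


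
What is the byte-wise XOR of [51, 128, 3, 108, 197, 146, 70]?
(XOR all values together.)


XOR chain: 51 ^ 128 ^ 3 ^ 108 ^ 197 ^ 146 ^ 70 = 205

205


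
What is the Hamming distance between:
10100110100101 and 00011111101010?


XOR: 10111001001111
Count of 1s: 9

9


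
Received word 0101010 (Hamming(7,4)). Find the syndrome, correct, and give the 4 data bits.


Syndrome = 0: no error detected

Data: 0010 (no errors)


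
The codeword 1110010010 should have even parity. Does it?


Number of 1s: 5

No, parity error (5 ones)


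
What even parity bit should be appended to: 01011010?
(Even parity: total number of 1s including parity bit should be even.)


Number of 1s in data: 4
Parity bit: 0

0


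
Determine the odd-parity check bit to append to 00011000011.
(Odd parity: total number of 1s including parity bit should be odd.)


Number of 1s in data: 4
Parity bit: 1

1


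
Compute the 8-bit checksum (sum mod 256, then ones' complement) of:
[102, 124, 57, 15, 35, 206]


Sum = 539 mod 256 = 27
Complement = 228

228


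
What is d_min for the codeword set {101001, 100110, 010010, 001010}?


Comparing all pairs, minimum distance: 2
Can detect 1 errors, correct 0 errors

2


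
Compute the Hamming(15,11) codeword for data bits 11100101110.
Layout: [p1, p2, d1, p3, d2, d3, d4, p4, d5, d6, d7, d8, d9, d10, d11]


Parity bits: p1=1, p2=0, p3=1, p4=0

101111000101110


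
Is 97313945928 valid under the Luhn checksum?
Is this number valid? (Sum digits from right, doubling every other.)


Luhn sum = 57
57 mod 10 = 7

Invalid (Luhn sum mod 10 = 7)


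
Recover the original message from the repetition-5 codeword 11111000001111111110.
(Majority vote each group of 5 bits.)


Groups: 11111, 00000, 11111, 11110
Majority votes: 1011

1011


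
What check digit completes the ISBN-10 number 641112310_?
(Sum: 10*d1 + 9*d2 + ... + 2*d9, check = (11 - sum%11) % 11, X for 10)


Weighted sum: 142
142 mod 11 = 10

Check digit: 1


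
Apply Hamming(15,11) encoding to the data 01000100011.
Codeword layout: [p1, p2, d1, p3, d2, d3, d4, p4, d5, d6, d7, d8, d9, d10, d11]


Parity bits: p1=0, p2=1, p3=1, p4=1

010110010100011


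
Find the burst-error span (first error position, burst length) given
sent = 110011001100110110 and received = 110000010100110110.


XOR: 000011011000000000

Burst at position 4, length 5


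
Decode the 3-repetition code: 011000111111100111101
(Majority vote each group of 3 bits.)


Groups: 011, 000, 111, 111, 100, 111, 101
Majority votes: 1011011

1011011


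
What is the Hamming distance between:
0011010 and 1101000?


XOR: 1110010
Count of 1s: 4

4


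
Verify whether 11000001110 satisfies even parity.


Number of 1s: 5

No, parity error (5 ones)


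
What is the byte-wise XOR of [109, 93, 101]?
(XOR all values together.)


XOR chain: 109 ^ 93 ^ 101 = 85

85


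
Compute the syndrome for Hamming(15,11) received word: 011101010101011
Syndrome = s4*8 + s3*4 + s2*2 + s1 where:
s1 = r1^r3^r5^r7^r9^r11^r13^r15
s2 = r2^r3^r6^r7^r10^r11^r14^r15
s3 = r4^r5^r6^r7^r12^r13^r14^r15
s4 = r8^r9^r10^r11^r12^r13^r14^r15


s1=0, s2=0, s3=1, s4=1

Syndrome = 12 (error at position 12)


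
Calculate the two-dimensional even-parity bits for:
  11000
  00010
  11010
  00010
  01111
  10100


Row parities: 011100
Column parities: 11001

Row P: 011100, Col P: 11001, Corner: 1


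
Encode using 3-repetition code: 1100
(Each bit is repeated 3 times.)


Each bit -> 3 copies

111111000000


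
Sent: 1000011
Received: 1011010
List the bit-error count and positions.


XOR: 0011001

3 error(s) at position(s): 2, 3, 6


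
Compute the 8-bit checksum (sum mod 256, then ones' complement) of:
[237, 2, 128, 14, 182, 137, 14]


Sum = 714 mod 256 = 202
Complement = 53

53


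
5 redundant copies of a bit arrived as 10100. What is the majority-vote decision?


Ones: 2 out of 5
Threshold: 3

0 (2/5 voted 1)


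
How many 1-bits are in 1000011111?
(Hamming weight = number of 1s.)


Counting 1s in 1000011111

6


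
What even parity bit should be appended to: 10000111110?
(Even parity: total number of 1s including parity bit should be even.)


Number of 1s in data: 6
Parity bit: 0

0


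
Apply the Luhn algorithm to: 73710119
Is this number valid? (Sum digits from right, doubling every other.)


Luhn sum = 26
26 mod 10 = 6

Invalid (Luhn sum mod 10 = 6)


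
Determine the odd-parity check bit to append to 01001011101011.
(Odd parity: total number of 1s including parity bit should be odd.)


Number of 1s in data: 8
Parity bit: 1

1


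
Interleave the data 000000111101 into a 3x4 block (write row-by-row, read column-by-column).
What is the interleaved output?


Matrix:
  0000
  0011
  1101
Read columns: 001001010011

001001010011


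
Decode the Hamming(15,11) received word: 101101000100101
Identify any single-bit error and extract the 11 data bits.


Syndrome = 8: error at position 8

Data: 10100100101 (corrected bit 8)


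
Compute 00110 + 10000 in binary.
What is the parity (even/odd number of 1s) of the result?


00110 = 6
10000 = 16
Sum = 22 = 10110
1s count = 3

odd parity (3 ones in 10110)


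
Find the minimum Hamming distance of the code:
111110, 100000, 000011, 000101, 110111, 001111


Comparing all pairs, minimum distance: 2
Can detect 1 errors, correct 0 errors

2


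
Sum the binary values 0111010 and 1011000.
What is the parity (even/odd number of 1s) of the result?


0111010 = 58
1011000 = 88
Sum = 146 = 10010010
1s count = 3

odd parity (3 ones in 10010010)


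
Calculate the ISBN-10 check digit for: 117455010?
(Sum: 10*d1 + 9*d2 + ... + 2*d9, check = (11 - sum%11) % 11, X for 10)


Weighted sum: 161
161 mod 11 = 7

Check digit: 4


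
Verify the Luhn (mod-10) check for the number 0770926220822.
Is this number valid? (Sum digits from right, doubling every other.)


Luhn sum = 51
51 mod 10 = 1

Invalid (Luhn sum mod 10 = 1)


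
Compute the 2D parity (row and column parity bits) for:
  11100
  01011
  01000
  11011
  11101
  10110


Row parities: 111001
Column parities: 01111

Row P: 111001, Col P: 01111, Corner: 0
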